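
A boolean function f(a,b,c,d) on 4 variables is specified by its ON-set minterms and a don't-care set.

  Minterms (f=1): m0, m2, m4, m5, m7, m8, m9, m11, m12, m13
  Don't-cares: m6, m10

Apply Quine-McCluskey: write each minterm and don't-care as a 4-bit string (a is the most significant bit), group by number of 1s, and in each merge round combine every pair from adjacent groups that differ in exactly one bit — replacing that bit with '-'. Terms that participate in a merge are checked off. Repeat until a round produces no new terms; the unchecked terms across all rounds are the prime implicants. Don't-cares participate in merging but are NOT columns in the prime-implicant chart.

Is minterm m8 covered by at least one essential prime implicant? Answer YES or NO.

size-2^0 implicants → 0000(✓)  0010(✓)  0100(✓)  0101(✓)  0110(✓)  0111(✓)  1000(✓)  1001(✓)  1010(✓)  1011(✓)  1100(✓)  1101(✓)
size-2^1 implicants → -000(✓)  -010(✓)  -100(✓)  -101(✓)  0-00(✓)  0-10(✓)  00-0(✓)  01-0(✓)  01-1(✓)  010-(✓)  011-(✓)  1-00(✓)  1-01(✓)  10-0(✓)  10-1(✓)  100-(✓)  101-(✓)  110-(✓)
size-2^2 implicants → --00  -0-0  -10-  0--0  01--  1-0-  10--
Unchecked terms (primes): --00, -0-0, -10-, 0--0, 01--, 1-0-, 10--
Minterm coverage:
  m0 ⊆ --00,-0-0,0--0
  m2 ⊆ -0-0,0--0
  m4 ⊆ --00,-10-,0--0,01--
  m5 ⊆ -10-,01--
  m7 ⊆ 01-- [E]
  m8 ⊆ --00,-0-0,1-0-,10--
  m9 ⊆ 1-0-,10--
  m11 ⊆ 10-- [E]
  m12 ⊆ --00,-10-,1-0-
  m13 ⊆ -10-,1-0-
E = {01--, 10--}

YES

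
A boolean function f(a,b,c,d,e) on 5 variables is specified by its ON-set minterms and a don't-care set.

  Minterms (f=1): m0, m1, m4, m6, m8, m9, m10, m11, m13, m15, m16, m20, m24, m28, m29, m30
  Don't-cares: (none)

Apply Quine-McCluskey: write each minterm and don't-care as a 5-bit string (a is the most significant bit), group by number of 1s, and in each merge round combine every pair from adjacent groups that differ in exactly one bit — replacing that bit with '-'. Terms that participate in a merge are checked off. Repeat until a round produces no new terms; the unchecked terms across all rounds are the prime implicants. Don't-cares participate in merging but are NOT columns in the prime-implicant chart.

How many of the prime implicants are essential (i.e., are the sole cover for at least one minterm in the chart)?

5

Round 0: 00000✓ 00001✓ 00100✓ 00110✓ 01000✓ 01001✓ 01010✓ 01011✓ 01101✓ 01111✓ 10000✓ 10100✓ 11000✓ 11100✓ 11101✓ 11110✓
Round 1: -0000✓ -0100✓ -1000✓ -1101 0-000✓ 0-001✓ 00-00✓ 0000-✓ 001-0 01-01✓ 01-11✓ 010-0✓ 010-1✓ 0100-✓ 0101-✓ 011-1✓ 1-000✓ 1-100✓ 10-00✓ 11-00✓ 111-0 1110-
Round 2: --000 -0-00 0-00- 01--1 010-- 1--00
PIs = {--000, -0-00, -1101, 0-00-, 001-0, 01--1, 010--, 1--00, 111-0, 1110-}
Coverage chart:
  m0: --000,-0-00,0-00-
  m1: 0-00- ←essential
  m4: -0-00,001-0
  m6: 001-0 ←essential
  m8: --000,0-00-,010--
  m9: 0-00-,01--1,010--
  m10: 010-- ←essential
  m11: 01--1,010--
  m13: -1101,01--1
  m15: 01--1 ←essential
  m16: --000,-0-00,1--00
  m20: -0-00,1--00
  m24: --000,1--00
  m28: 1--00,111-0,1110-
  m29: -1101,1110-
  m30: 111-0 ←essential
Essential: 0-00-, 001-0, 01--1, 010--, 111-0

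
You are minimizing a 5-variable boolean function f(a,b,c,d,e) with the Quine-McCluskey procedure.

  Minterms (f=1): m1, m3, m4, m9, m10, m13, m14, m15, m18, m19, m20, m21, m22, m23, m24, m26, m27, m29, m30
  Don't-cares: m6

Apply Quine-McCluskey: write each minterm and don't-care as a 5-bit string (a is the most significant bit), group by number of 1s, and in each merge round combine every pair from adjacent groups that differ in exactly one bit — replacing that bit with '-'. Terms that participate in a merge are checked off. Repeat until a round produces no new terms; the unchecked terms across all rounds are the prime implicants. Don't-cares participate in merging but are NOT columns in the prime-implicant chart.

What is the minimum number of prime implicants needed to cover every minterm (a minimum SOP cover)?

size-2^0 implicants → 00001(✓)  00011(✓)  00100(✓)  00110(✓)  01001(✓)  01010(✓)  01101(✓)  01110(✓)  01111(✓)  10010(✓)  10011(✓)  10100(✓)  10101(✓)  10110(✓)  10111(✓)  11000(✓)  11010(✓)  11011(✓)  11101(✓)  11110(✓)
size-2^1 implicants → -0011  -0100(✓)  -0110(✓)  -1010(✓)  -1101  -1110(✓)  0-001  0-110(✓)  000-1  001-0(✓)  01-01  01-10(✓)  011-1  0111-  1-010(✓)  1-011(✓)  1-101  1-110(✓)  10-10(✓)  10-11(✓)  1001-(✓)  101-0(✓)  101-1(✓)  1010-(✓)  1011-(✓)  11-10(✓)  110-0  1101-(✓)
size-2^2 implicants → --110  -01-0  -1-10  1--10  1-01-  10-1-  101--
Unchecked terms (primes): --110, -0011, -01-0, -1-10, -1101, 0-001, 000-1, 01-01, 011-1, 0111-, 1--10, 1-01-, 1-101, 10-1-, 101--, 110-0
Minterm coverage:
  m1 ⊆ 0-001,000-1
  m3 ⊆ -0011,000-1
  m4 ⊆ -01-0 [E]
  m9 ⊆ 0-001,01-01
  m10 ⊆ -1-10 [E]
  m13 ⊆ -1101,01-01,011-1
  m14 ⊆ --110,-1-10,0111-
  m15 ⊆ 011-1,0111-
  m18 ⊆ 1--10,1-01-,10-1-
  m19 ⊆ -0011,1-01-,10-1-
  m20 ⊆ -01-0,101--
  m21 ⊆ 1-101,101--
  m22 ⊆ --110,-01-0,1--10,10-1-,101--
  m23 ⊆ 10-1-,101--
  m24 ⊆ 110-0 [E]
  m26 ⊆ -1-10,1--10,1-01-,110-0
  m27 ⊆ 1-01- [E]
  m29 ⊆ -1101,1-101
  m30 ⊆ --110,-1-10,1--10
E = {-01-0, -1-10, 1-01-, 110-0}
Petrick residual → -0011, -1101, 0-001, 011-1, 101--
Cover = b'c'de + b'ce' + bde' + bcd'e + a'c'd'e + a'bce + ac'd + ab'c + abc'e'  |cover|=9

9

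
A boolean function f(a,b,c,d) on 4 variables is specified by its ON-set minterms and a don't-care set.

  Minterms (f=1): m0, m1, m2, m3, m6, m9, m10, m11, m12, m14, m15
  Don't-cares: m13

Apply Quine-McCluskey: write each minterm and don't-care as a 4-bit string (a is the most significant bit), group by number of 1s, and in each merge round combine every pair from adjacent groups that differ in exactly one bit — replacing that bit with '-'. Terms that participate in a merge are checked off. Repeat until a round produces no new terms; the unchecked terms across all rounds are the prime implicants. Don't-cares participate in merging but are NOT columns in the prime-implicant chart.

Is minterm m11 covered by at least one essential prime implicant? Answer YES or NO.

NO

[col 0] 0000*, 0001*, 0010*, 0011*, 0110*, 1001*, 1010*, 1011*, 1100*, 1101*, 1110*, 1111*
[col 1] -001*, -010*, -011*, -110*, 0-10*, 00-0*, 00-1*, 000-*, 001-*, 1-01*, 1-10*, 1-11*, 10-1*, 101-*, 11-0*, 11-1*, 110-*, 111-*
[col 2] --10, -0-1, -01-, 00--, 1--1, 1-1-, 11--
Prime implicants: --10, -0-1, -01-, 00--, 1--1, 1-1-, 11--
PI chart (minterm → PIs covering it):
  0 | 00--  (sole → essential)
  1 | -0-1,00--
  2 | --10,-01-,00--
  3 | -0-1,-01-,00--
  6 | --10  (sole → essential)
  9 | -0-1,1--1
  10 | --10,-01-,1-1-
  11 | -0-1,-01-,1--1,1-1-
  12 | 11--  (sole → essential)
  14 | --10,1-1-,11--
  15 | 1--1,1-1-,11--
Essential prime implicants: --10, 00--, 11--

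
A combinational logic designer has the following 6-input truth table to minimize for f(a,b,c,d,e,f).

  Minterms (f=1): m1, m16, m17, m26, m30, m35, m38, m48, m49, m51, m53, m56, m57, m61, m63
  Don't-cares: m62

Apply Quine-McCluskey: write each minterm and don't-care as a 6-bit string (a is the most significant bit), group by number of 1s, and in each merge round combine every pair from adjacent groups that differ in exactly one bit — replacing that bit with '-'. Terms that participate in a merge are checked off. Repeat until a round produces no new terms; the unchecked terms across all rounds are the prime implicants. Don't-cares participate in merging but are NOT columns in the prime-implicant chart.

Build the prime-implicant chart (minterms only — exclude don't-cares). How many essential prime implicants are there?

size-2^0 implicants → 000001(✓)  010000(✓)  010001(✓)  011010(✓)  011110(✓)  100011(✓)  100110  110000(✓)  110001(✓)  110011(✓)  110101(✓)  111000(✓)  111001(✓)  111101(✓)  111110(✓)  111111(✓)
size-2^1 implicants → -10000(✓)  -10001(✓)  -11110  0-0001  01000-(✓)  011-10  1-0011  11-000(✓)  11-001(✓)  11-101(✓)  110-01(✓)  1100-1  11000-(✓)  111-01(✓)  11100-(✓)  1111-1  11111-
size-2^2 implicants → -1000-  11--01  11-00-
Unchecked terms (primes): -1000-, -11110, 0-0001, 011-10, 1-0011, 100110, 11--01, 11-00-, 1100-1, 1111-1, 11111-
Minterm coverage:
  m1 ⊆ 0-0001 [E]
  m16 ⊆ -1000- [E]
  m17 ⊆ -1000-,0-0001
  m26 ⊆ 011-10 [E]
  m30 ⊆ -11110,011-10
  m35 ⊆ 1-0011 [E]
  m38 ⊆ 100110 [E]
  m48 ⊆ -1000-,11-00-
  m49 ⊆ -1000-,11--01,11-00-,1100-1
  m51 ⊆ 1-0011,1100-1
  m53 ⊆ 11--01 [E]
  m56 ⊆ 11-00- [E]
  m57 ⊆ 11--01,11-00-
  m61 ⊆ 11--01,1111-1
  m63 ⊆ 1111-1,11111-
E = {-1000-, 0-0001, 011-10, 1-0011, 100110, 11--01, 11-00-}

7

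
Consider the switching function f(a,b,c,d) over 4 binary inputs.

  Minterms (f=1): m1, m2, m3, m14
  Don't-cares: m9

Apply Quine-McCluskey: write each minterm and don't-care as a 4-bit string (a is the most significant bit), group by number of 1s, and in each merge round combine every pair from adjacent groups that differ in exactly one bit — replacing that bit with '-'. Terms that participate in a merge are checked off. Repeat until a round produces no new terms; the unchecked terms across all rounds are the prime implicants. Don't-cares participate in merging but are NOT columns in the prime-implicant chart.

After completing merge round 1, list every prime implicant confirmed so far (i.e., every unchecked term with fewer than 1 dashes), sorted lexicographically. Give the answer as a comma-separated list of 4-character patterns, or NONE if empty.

1110

size-2^0 implicants → 0001(✓)  0010(✓)  0011(✓)  1001(✓)  1110
size-2^1 implicants → -001  00-1  001-
Unchecked terms (primes): -001, 00-1, 001-, 1110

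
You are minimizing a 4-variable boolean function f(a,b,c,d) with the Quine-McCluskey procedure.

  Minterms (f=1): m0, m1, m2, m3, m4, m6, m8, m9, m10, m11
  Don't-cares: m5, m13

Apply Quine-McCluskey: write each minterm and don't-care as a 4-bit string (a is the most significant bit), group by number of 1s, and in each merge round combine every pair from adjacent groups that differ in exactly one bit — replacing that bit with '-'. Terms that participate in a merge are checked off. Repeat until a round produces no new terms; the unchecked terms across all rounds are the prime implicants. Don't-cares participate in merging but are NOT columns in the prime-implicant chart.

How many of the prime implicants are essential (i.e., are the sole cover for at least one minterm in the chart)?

Round 0: 0000✓ 0001✓ 0010✓ 0011✓ 0100✓ 0101✓ 0110✓ 1000✓ 1001✓ 1010✓ 1011✓ 1101✓
Round 1: -000✓ -001✓ -010✓ -011✓ -101✓ 0-00✓ 0-01✓ 0-10✓ 00-0✓ 00-1✓ 000-✓ 001-✓ 01-0✓ 010-✓ 1-01✓ 10-0✓ 10-1✓ 100-✓ 101-✓
Round 2: --01 -0-0✓ -0-1✓ -00-✓ -01-✓ 0--0 0-0- 00--✓ 10--✓
Round 3: -0--
PIs = {--01, -0--, 0--0, 0-0-}
Coverage chart:
  m0: -0--,0--0,0-0-
  m1: --01,-0--,0-0-
  m2: -0--,0--0
  m3: -0-- ←essential
  m4: 0--0,0-0-
  m6: 0--0 ←essential
  m8: -0-- ←essential
  m9: --01,-0--
  m10: -0-- ←essential
  m11: -0-- ←essential
Essential: -0--, 0--0

2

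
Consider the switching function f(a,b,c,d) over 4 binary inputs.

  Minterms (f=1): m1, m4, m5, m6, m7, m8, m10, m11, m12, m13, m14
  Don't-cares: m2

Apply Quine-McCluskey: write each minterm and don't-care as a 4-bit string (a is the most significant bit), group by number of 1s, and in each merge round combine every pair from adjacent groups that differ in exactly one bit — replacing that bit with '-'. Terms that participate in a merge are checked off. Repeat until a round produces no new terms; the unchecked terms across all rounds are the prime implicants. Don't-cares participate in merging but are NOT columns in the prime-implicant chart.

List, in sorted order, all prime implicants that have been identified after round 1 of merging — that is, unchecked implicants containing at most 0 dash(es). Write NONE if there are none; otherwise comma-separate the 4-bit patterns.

NONE

Round 0: 0001✓ 0010✓ 0100✓ 0101✓ 0110✓ 0111✓ 1000✓ 1010✓ 1011✓ 1100✓ 1101✓ 1110✓
Round 1: -010✓ -100✓ -101✓ -110✓ 0-01 0-10✓ 01-0✓ 01-1✓ 010-✓ 011-✓ 1-00✓ 1-10✓ 10-0✓ 101- 11-0✓ 110-✓
Round 2: --10 -1-0 -10- 01-- 1--0
PIs = {--10, -1-0, -10-, 0-01, 01--, 1--0, 101-}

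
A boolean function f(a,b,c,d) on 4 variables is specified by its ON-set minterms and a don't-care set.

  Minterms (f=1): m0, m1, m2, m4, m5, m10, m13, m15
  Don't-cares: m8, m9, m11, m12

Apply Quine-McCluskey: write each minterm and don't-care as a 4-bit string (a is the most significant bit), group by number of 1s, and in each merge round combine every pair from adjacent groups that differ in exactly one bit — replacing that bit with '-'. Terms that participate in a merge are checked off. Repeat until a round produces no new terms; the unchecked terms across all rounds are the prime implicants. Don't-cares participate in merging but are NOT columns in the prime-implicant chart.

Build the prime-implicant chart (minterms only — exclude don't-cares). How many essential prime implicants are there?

3

Round 0: 0000✓ 0001✓ 0010✓ 0100✓ 0101✓ 1000✓ 1001✓ 1010✓ 1011✓ 1100✓ 1101✓ 1111✓
Round 1: -000✓ -001✓ -010✓ -100✓ -101✓ 0-00✓ 0-01✓ 00-0✓ 000-✓ 010-✓ 1-00✓ 1-01✓ 1-11✓ 10-0✓ 10-1✓ 100-✓ 101-✓ 11-1✓ 110-✓
Round 2: --00✓ --01✓ -0-0 -00-✓ -10-✓ 0-0-✓ 1--1 1-0-✓ 10--
Round 3: --0-
PIs = {--0-, -0-0, 1--1, 10--}
Coverage chart:
  m0: --0-,-0-0
  m1: --0- ←essential
  m2: -0-0 ←essential
  m4: --0- ←essential
  m5: --0- ←essential
  m10: -0-0,10--
  m13: --0-,1--1
  m15: 1--1 ←essential
Essential: --0-, -0-0, 1--1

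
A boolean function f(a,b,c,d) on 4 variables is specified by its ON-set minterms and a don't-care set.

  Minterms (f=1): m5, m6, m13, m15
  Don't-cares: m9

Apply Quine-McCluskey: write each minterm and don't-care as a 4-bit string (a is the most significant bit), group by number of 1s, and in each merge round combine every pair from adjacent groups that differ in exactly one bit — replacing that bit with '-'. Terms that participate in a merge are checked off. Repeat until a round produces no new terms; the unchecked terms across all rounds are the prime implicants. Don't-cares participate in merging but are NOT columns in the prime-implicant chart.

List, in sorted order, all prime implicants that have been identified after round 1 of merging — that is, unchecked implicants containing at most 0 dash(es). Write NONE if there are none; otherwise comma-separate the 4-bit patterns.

0110

Round 0: 0101✓ 0110 1001✓ 1101✓ 1111✓
Round 1: -101 1-01 11-1
PIs = {-101, 0110, 1-01, 11-1}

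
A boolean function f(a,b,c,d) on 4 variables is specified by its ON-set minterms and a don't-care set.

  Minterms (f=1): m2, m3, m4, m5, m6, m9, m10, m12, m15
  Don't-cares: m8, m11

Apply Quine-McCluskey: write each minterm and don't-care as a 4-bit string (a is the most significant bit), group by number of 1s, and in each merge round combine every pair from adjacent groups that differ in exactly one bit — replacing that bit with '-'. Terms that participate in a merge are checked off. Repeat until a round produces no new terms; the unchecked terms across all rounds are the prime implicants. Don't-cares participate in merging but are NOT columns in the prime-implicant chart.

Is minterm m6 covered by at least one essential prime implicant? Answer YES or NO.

Round 0: 0010✓ 0011✓ 0100✓ 0101✓ 0110✓ 1000✓ 1001✓ 1010✓ 1011✓ 1100✓ 1111✓
Round 1: -010✓ -011✓ -100 0-10 001-✓ 01-0 010- 1-00 1-11 10-0✓ 10-1✓ 100-✓ 101-✓
Round 2: -01- 10--
PIs = {-01-, -100, 0-10, 01-0, 010-, 1-00, 1-11, 10--}
Coverage chart:
  m2: -01-,0-10
  m3: -01- ←essential
  m4: -100,01-0,010-
  m5: 010- ←essential
  m6: 0-10,01-0
  m9: 10-- ←essential
  m10: -01-,10--
  m12: -100,1-00
  m15: 1-11 ←essential
Essential: -01-, 010-, 1-11, 10--

NO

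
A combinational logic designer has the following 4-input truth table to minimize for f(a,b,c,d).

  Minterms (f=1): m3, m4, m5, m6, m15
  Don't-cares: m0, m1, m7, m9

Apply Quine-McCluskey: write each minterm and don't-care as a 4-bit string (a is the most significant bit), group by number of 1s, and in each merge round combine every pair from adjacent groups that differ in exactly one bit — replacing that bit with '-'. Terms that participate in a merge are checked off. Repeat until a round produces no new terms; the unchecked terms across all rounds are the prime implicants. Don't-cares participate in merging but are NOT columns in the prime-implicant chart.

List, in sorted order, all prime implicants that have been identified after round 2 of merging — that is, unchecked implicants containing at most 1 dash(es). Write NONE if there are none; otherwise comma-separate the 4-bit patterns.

[col 0] 0000*, 0001*, 0011*, 0100*, 0101*, 0110*, 0111*, 1001*, 1111*
[col 1] -001, -111, 0-00*, 0-01*, 0-11*, 00-1*, 000-*, 01-0*, 01-1*, 010-*, 011-*
[col 2] 0--1, 0-0-, 01--
Prime implicants: -001, -111, 0--1, 0-0-, 01--

-001, -111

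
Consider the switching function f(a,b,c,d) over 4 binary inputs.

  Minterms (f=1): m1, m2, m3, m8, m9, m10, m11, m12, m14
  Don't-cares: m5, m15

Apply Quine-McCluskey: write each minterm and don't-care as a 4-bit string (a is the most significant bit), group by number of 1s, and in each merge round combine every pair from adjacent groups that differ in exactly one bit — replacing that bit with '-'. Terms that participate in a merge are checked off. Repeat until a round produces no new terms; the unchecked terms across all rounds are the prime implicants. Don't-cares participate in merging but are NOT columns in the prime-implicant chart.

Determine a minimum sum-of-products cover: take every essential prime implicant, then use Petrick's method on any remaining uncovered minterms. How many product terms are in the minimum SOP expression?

3

[col 0] 0001*, 0010*, 0011*, 0101*, 1000*, 1001*, 1010*, 1011*, 1100*, 1110*, 1111*
[col 1] -001*, -010*, -011*, 0-01, 00-1*, 001-*, 1-00*, 1-10*, 1-11*, 10-0*, 10-1*, 100-*, 101-*, 11-0*, 111-*
[col 2] -0-1, -01-, 1--0, 1-1-, 10--
Prime implicants: -0-1, -01-, 0-01, 1--0, 1-1-, 10--
PI chart (minterm → PIs covering it):
  1 | -0-1,0-01
  2 | -01-  (sole → essential)
  3 | -0-1,-01-
  8 | 1--0,10--
  9 | -0-1,10--
  10 | -01-,1--0,1-1-,10--
  11 | -0-1,-01-,1-1-,10--
  12 | 1--0  (sole → essential)
  14 | 1--0,1-1-
Essential prime implicants: -01-, 1--0
Petrick residual → -0-1
Minimum SOP uses 3 PIs: b'd + b'c + ad'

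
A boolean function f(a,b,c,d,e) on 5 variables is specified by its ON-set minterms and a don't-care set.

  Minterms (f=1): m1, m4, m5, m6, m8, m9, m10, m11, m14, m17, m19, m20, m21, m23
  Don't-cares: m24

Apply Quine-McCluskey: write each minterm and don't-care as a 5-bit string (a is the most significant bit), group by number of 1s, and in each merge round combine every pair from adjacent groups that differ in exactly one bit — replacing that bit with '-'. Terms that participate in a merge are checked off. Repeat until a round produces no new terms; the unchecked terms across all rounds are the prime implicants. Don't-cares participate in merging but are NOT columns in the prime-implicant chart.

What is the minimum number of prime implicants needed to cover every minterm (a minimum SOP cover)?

[col 0] 00001*, 00100*, 00101*, 00110*, 01000*, 01001*, 01010*, 01011*, 01110*, 10001*, 10011*, 10100*, 10101*, 10111*, 11000*
[col 1] -0001*, -0100*, -0101*, -1000, 0-001, 0-110, 00-01*, 001-0, 0010-*, 01-10, 010-0*, 010-1*, 0100-*, 0101-*, 10-01*, 10-11*, 100-1*, 101-1*, 1010-*
[col 2] -0-01, -010-, 010--, 10--1
Prime implicants: -0-01, -010-, -1000, 0-001, 0-110, 001-0, 01-10, 010--, 10--1
PI chart (minterm → PIs covering it):
  1 | -0-01,0-001
  4 | -010-,001-0
  5 | -0-01,-010-
  6 | 0-110,001-0
  8 | -1000,010--
  9 | 0-001,010--
  10 | 01-10,010--
  11 | 010--  (sole → essential)
  14 | 0-110,01-10
  17 | -0-01,10--1
  19 | 10--1  (sole → essential)
  20 | -010-  (sole → essential)
  21 | -0-01,-010-,10--1
  23 | 10--1  (sole → essential)
Essential prime implicants: -010-, 010--, 10--1
Petrick residual → -0-01, 0-110
Minimum SOP uses 5 PIs: b'd'e + b'cd' + a'cde' + a'bc' + ab'e

5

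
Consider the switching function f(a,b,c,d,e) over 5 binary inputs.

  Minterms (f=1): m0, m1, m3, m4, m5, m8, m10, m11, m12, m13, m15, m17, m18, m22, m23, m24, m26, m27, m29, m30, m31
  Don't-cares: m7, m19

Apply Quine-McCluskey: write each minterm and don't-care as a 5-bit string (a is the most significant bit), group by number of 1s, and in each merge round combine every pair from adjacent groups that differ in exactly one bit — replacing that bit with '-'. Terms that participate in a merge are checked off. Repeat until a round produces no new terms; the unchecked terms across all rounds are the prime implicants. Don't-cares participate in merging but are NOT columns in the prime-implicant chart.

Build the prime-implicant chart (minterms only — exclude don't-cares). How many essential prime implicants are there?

4

Round 0: 00000✓ 00001✓ 00011✓ 00100✓ 00101✓ 00111✓ 01000✓ 01010✓ 01011✓ 01100✓ 01101✓ 01111✓ 10001✓ 10010✓ 10011✓ 10110✓ 10111✓ 11000✓ 11010✓ 11011✓ 11101✓ 11110✓ 11111✓
Round 1: -0001✓ -0011✓ -0111✓ -1000✓ -1010✓ -1011✓ -1101✓ -1111✓ 0-000✓ 0-011✓ 0-100✓ 0-101✓ 0-111✓ 00-00✓ 00-01✓ 00-11✓ 000-1✓ 0000-✓ 001-1✓ 0010-✓ 01-00✓ 01-11✓ 010-0✓ 0101-✓ 011-1✓ 0110-✓ 1-010✓ 1-011✓ 1-110✓ 1-111✓ 10-10✓ 10-11✓ 100-1✓ 1001-✓ 1011-✓ 11-10✓ 11-11✓ 110-0✓ 1101-✓ 111-1✓ 1111-✓
Round 2: --011✓ --111✓ -0-11✓ -00-1 -1-11✓ -10-0 -101- -11-1 0--00 0--11✓ 0-1-1 0-10- 00--1 00-0- 1--10✓ 1--11✓ 1-01-✓ 1-11-✓ 10-1-✓ 11-1-✓
Round 3: ---11 1--1-
PIs = {---11, -00-1, -10-0, -101-, -11-1, 0--00, 0-1-1, 0-10-, 00--1, 00-0-, 1--1-}
Coverage chart:
  m0: 0--00,00-0-
  m1: -00-1,00--1,00-0-
  m3: ---11,-00-1,00--1
  m4: 0--00,0-10-,00-0-
  m5: 0-1-1,0-10-,00--1,00-0-
  m8: -10-0,0--00
  m10: -10-0,-101-
  m11: ---11,-101-
  m12: 0--00,0-10-
  m13: -11-1,0-1-1,0-10-
  m15: ---11,-11-1,0-1-1
  m17: -00-1 ←essential
  m18: 1--1- ←essential
  m22: 1--1- ←essential
  m23: ---11,1--1-
  m24: -10-0 ←essential
  m26: -10-0,-101-,1--1-
  m27: ---11,-101-,1--1-
  m29: -11-1 ←essential
  m30: 1--1- ←essential
  m31: ---11,-11-1,1--1-
Essential: -00-1, -10-0, -11-1, 1--1-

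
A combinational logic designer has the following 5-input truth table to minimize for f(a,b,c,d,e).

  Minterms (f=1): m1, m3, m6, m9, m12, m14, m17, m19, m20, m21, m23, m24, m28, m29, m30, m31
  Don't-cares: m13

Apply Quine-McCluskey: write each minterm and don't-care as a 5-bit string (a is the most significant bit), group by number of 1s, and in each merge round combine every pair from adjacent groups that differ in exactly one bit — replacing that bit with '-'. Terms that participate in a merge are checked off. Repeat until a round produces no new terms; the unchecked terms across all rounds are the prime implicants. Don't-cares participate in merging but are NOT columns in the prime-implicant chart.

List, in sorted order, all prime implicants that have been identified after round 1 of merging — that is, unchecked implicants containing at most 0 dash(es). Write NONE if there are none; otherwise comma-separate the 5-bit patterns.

Round 0: 00001✓ 00011✓ 00110✓ 01001✓ 01100✓ 01101✓ 01110✓ 10001✓ 10011✓ 10100✓ 10101✓ 10111✓ 11000✓ 11100✓ 11101✓ 11110✓ 11111✓
Round 1: -0001✓ -0011✓ -1100✓ -1101✓ -1110✓ 0-001 0-110 000-1✓ 01-01 011-0✓ 0110-✓ 1-100✓ 1-101✓ 1-111✓ 10-01✓ 10-11✓ 100-1✓ 101-1✓ 1010-✓ 11-00 111-0✓ 111-1✓ 1110-✓ 1111-✓
Round 2: -00-1 -11-0 -110- 1-1-1 1-10- 10--1 111--
PIs = {-00-1, -11-0, -110-, 0-001, 0-110, 01-01, 1-1-1, 1-10-, 10--1, 11-00, 111--}

NONE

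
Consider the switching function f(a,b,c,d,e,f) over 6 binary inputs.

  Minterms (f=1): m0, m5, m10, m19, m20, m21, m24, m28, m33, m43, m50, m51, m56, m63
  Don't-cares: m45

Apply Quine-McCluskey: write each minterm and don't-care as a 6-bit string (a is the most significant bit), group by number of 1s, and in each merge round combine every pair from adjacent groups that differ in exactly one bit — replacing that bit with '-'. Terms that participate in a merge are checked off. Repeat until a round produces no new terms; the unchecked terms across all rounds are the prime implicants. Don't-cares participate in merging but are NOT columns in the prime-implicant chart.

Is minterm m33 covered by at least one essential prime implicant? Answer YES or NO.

Round 0: 000000 000101✓ 001010 010011✓ 010100✓ 010101✓ 011000✓ 011100✓ 100001 101011 101101 110010✓ 110011✓ 111000✓ 111111
Round 1: -10011 -11000 0-0101 01-100 01010- 011-00 11001-
PIs = {-10011, -11000, 0-0101, 000000, 001010, 01-100, 01010-, 011-00, 100001, 101011, 101101, 11001-, 111111}
Coverage chart:
  m0: 000000 ←essential
  m5: 0-0101 ←essential
  m10: 001010 ←essential
  m19: -10011 ←essential
  m20: 01-100,01010-
  m21: 0-0101,01010-
  m24: -11000,011-00
  m28: 01-100,011-00
  m33: 100001 ←essential
  m43: 101011 ←essential
  m50: 11001- ←essential
  m51: -10011,11001-
  m56: -11000 ←essential
  m63: 111111 ←essential
Essential: -10011, -11000, 0-0101, 000000, 001010, 100001, 101011, 11001-, 111111

YES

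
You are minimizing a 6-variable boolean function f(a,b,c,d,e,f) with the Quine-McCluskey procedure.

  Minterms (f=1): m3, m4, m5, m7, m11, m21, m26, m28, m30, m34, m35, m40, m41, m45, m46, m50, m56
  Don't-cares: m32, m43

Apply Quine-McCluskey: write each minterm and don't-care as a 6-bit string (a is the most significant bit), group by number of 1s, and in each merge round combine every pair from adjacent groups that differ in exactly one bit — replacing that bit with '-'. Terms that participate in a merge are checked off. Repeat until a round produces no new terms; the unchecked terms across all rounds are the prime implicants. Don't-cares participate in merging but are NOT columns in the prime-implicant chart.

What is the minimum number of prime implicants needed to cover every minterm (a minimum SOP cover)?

10

size-2^0 implicants → 000011(✓)  000100(✓)  000101(✓)  000111(✓)  001011(✓)  010101(✓)  011010(✓)  011100(✓)  011110(✓)  100000(✓)  100010(✓)  100011(✓)  101000(✓)  101001(✓)  101011(✓)  101101(✓)  101110  110010(✓)  111000(✓)
size-2^1 implicants → -00011(✓)  -01011(✓)  0-0101  00-011(✓)  000-11  0001-1  00010-  011-10  0111-0  1-0010  1-1000  10-000  10-011(✓)  1000-0  10001-  101-01  1010-1  10100-
size-2^2 implicants → -0-011
Unchecked terms (primes): -0-011, 0-0101, 000-11, 0001-1, 00010-, 011-10, 0111-0, 1-0010, 1-1000, 10-000, 1000-0, 10001-, 101-01, 1010-1, 10100-, 101110
Minterm coverage:
  m3 ⊆ -0-011,000-11
  m4 ⊆ 00010- [E]
  m5 ⊆ 0-0101,0001-1,00010-
  m7 ⊆ 000-11,0001-1
  m11 ⊆ -0-011 [E]
  m21 ⊆ 0-0101 [E]
  m26 ⊆ 011-10 [E]
  m28 ⊆ 0111-0 [E]
  m30 ⊆ 011-10,0111-0
  m34 ⊆ 1-0010,1000-0,10001-
  m35 ⊆ -0-011,10001-
  m40 ⊆ 1-1000,10-000,10100-
  m41 ⊆ 101-01,1010-1,10100-
  m45 ⊆ 101-01 [E]
  m46 ⊆ 101110 [E]
  m50 ⊆ 1-0010 [E]
  m56 ⊆ 1-1000 [E]
E = {-0-011, 0-0101, 00010-, 011-10, 0111-0, 1-0010, 1-1000, 101-01, 101110}
Petrick residual → 000-11
Cover = b'd'ef + a'c'de'f + a'b'c'ef + a'b'c'de' + a'bcef' + a'bcdf' + ac'd'ef' + acd'e'f' + ab'ce'f + ab'cdef'  |cover|=10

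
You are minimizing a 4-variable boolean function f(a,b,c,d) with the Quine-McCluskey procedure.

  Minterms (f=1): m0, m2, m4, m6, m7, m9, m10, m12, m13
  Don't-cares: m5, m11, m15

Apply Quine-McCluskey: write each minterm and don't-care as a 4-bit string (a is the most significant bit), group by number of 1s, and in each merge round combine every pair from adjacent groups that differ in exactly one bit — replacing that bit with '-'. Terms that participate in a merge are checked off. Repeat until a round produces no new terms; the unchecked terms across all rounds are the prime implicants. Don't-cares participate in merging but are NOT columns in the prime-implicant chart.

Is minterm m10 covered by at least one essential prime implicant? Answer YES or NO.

Round 0: 0000✓ 0010✓ 0100✓ 0101✓ 0110✓ 0111✓ 1001✓ 1010✓ 1011✓ 1100✓ 1101✓ 1111✓
Round 1: -010 -100✓ -101✓ -111✓ 0-00✓ 0-10✓ 00-0✓ 01-0✓ 01-1✓ 010-✓ 011-✓ 1-01✓ 1-11✓ 10-1✓ 101- 11-1✓ 110-✓
Round 2: -1-1 -10- 0--0 01-- 1--1
PIs = {-010, -1-1, -10-, 0--0, 01--, 1--1, 101-}
Coverage chart:
  m0: 0--0 ←essential
  m2: -010,0--0
  m4: -10-,0--0,01--
  m6: 0--0,01--
  m7: -1-1,01--
  m9: 1--1 ←essential
  m10: -010,101-
  m12: -10- ←essential
  m13: -1-1,-10-,1--1
Essential: -10-, 0--0, 1--1

NO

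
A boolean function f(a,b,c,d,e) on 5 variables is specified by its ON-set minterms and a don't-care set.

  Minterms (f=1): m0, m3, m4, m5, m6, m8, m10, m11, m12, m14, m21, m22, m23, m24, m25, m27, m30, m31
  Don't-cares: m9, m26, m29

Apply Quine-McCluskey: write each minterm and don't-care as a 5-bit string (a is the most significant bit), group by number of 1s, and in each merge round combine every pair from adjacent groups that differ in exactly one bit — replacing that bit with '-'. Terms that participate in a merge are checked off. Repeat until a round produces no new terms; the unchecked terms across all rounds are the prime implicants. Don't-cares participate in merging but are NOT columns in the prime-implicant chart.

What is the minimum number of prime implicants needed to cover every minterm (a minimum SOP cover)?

6

size-2^0 implicants → 00000(✓)  00011(✓)  00100(✓)  00101(✓)  00110(✓)  01000(✓)  01001(✓)  01010(✓)  01011(✓)  01100(✓)  01110(✓)  10101(✓)  10110(✓)  10111(✓)  11000(✓)  11001(✓)  11010(✓)  11011(✓)  11101(✓)  11110(✓)  11111(✓)
size-2^1 implicants → -0101  -0110(✓)  -1000(✓)  -1001(✓)  -1010(✓)  -1011(✓)  -1110(✓)  0-000(✓)  0-011  0-100(✓)  0-110(✓)  00-00(✓)  001-0(✓)  0010-  01-00(✓)  01-10(✓)  010-0(✓)  010-1(✓)  0100-(✓)  0101-(✓)  011-0(✓)  1-101(✓)  1-110(✓)  1-111(✓)  101-1(✓)  1011-(✓)  11-01(✓)  11-10(✓)  11-11(✓)  110-0(✓)  110-1(✓)  1100-(✓)  1101-(✓)  111-1(✓)  1111-(✓)
size-2^2 implicants → --110  -1-10  -10-0(✓)  -10-1(✓)  -100-(✓)  -101-(✓)  0--00  0-1-0  01--0  010--(✓)  1-1-1  1-11-  11--1  11-1-  110--(✓)
size-2^3 implicants → -10--
Unchecked terms (primes): --110, -0101, -1-10, -10--, 0--00, 0-011, 0-1-0, 0010-, 01--0, 1-1-1, 1-11-, 11--1, 11-1-
Minterm coverage:
  m0 ⊆ 0--00 [E]
  m3 ⊆ 0-011 [E]
  m4 ⊆ 0--00,0-1-0,0010-
  m5 ⊆ -0101,0010-
  m6 ⊆ --110,0-1-0
  m8 ⊆ -10--,0--00,01--0
  m10 ⊆ -1-10,-10--,01--0
  m11 ⊆ -10--,0-011
  m12 ⊆ 0--00,0-1-0,01--0
  m14 ⊆ --110,-1-10,0-1-0,01--0
  m21 ⊆ -0101,1-1-1
  m22 ⊆ --110,1-11-
  m23 ⊆ 1-1-1,1-11-
  m24 ⊆ -10-- [E]
  m25 ⊆ -10--,11--1
  m27 ⊆ -10--,11--1,11-1-
  m30 ⊆ --110,-1-10,1-11-,11-1-
  m31 ⊆ 1-1-1,1-11-,11--1,11-1-
E = {-10--, 0--00, 0-011}
Petrick residual → --110, -0101, 1-1-1
Cover = cde' + b'cd'e + bc' + a'd'e' + a'c'de + ace  |cover|=6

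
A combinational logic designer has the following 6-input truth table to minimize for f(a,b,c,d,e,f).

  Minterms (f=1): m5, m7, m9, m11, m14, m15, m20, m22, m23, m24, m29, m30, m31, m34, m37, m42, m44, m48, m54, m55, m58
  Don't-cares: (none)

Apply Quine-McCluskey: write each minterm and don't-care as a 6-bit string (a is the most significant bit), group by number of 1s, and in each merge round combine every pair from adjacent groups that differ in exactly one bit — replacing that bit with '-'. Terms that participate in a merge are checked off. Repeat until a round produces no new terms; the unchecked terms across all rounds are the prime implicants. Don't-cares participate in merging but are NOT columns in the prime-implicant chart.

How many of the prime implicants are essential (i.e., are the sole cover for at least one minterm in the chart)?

11

size-2^0 implicants → 000101(✓)  000111(✓)  001001(✓)  001011(✓)  001110(✓)  001111(✓)  010100(✓)  010110(✓)  010111(✓)  011000  011101(✓)  011110(✓)  011111(✓)  100010(✓)  100101(✓)  101010(✓)  101100  110000  110110(✓)  110111(✓)  111010(✓)
size-2^1 implicants → -00101  -10110(✓)  -10111(✓)  0-0111(✓)  0-1110(✓)  0-1111(✓)  00-111(✓)  0001-1  001-11  0010-1  00111-(✓)  01-110(✓)  01-111(✓)  0101-0  01011-(✓)  0111-1  01111-(✓)  1-1010  10-010  11011-(✓)
size-2^2 implicants → -1011-  0--111  0-111-  01-11-
Unchecked terms (primes): -00101, -1011-, 0--111, 0-111-, 0001-1, 001-11, 0010-1, 01-11-, 0101-0, 011000, 0111-1, 1-1010, 10-010, 101100, 110000
Minterm coverage:
  m5 ⊆ -00101,0001-1
  m7 ⊆ 0--111,0001-1
  m9 ⊆ 0010-1 [E]
  m11 ⊆ 001-11,0010-1
  m14 ⊆ 0-111- [E]
  m15 ⊆ 0--111,0-111-,001-11
  m20 ⊆ 0101-0 [E]
  m22 ⊆ -1011-,01-11-,0101-0
  m23 ⊆ -1011-,0--111,01-11-
  m24 ⊆ 011000 [E]
  m29 ⊆ 0111-1 [E]
  m30 ⊆ 0-111-,01-11-
  m31 ⊆ 0--111,0-111-,01-11-,0111-1
  m34 ⊆ 10-010 [E]
  m37 ⊆ -00101 [E]
  m42 ⊆ 1-1010,10-010
  m44 ⊆ 101100 [E]
  m48 ⊆ 110000 [E]
  m54 ⊆ -1011- [E]
  m55 ⊆ -1011- [E]
  m58 ⊆ 1-1010 [E]
E = {-00101, -1011-, 0-111-, 0010-1, 0101-0, 011000, 0111-1, 1-1010, 10-010, 101100, 110000}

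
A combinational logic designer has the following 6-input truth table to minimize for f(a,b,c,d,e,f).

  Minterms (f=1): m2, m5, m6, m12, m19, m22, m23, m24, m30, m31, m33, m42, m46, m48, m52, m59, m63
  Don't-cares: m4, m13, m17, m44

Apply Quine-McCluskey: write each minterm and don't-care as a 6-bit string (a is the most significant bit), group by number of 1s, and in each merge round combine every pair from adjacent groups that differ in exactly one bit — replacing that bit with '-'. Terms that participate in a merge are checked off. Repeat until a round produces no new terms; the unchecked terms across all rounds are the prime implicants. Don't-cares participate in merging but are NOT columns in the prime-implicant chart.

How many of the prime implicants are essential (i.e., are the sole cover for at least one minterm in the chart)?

size-2^0 implicants → 000010(✓)  000100(✓)  000101(✓)  000110(✓)  001100(✓)  001101(✓)  010001(✓)  010011(✓)  010110(✓)  010111(✓)  011000  011110(✓)  011111(✓)  100001  101010(✓)  101100(✓)  101110(✓)  110000(✓)  110100(✓)  111011(✓)  111111(✓)
size-2^1 implicants → -01100  -11111  0-0110  00-100(✓)  00-101(✓)  000-10  0001-0  00010-(✓)  00110-(✓)  01-110(✓)  01-111(✓)  010-11  0100-1  01011-(✓)  01111-(✓)  101-10  1011-0  110-00  111-11
size-2^2 implicants → 00-10-  01-11-
Unchecked terms (primes): -01100, -11111, 0-0110, 00-10-, 000-10, 0001-0, 01-11-, 010-11, 0100-1, 011000, 100001, 101-10, 1011-0, 110-00, 111-11
Minterm coverage:
  m2 ⊆ 000-10 [E]
  m5 ⊆ 00-10- [E]
  m6 ⊆ 0-0110,000-10,0001-0
  m12 ⊆ -01100,00-10-
  m19 ⊆ 010-11,0100-1
  m22 ⊆ 0-0110,01-11-
  m23 ⊆ 01-11-,010-11
  m24 ⊆ 011000 [E]
  m30 ⊆ 01-11- [E]
  m31 ⊆ -11111,01-11-
  m33 ⊆ 100001 [E]
  m42 ⊆ 101-10 [E]
  m46 ⊆ 101-10,1011-0
  m48 ⊆ 110-00 [E]
  m52 ⊆ 110-00 [E]
  m59 ⊆ 111-11 [E]
  m63 ⊆ -11111,111-11
E = {00-10-, 000-10, 01-11-, 011000, 100001, 101-10, 110-00, 111-11}

8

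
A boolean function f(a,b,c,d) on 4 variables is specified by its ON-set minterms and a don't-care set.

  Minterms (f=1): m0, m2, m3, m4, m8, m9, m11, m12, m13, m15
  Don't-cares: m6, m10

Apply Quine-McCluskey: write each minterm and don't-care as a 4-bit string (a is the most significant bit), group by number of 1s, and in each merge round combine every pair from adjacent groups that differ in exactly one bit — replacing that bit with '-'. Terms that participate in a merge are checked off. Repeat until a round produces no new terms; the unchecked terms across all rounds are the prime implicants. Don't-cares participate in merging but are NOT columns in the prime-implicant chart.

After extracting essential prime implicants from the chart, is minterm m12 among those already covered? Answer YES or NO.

[col 0] 0000*, 0010*, 0011*, 0100*, 0110*, 1000*, 1001*, 1010*, 1011*, 1100*, 1101*, 1111*
[col 1] -000*, -010*, -011*, -100*, 0-00*, 0-10*, 00-0*, 001-*, 01-0*, 1-00*, 1-01*, 1-11*, 10-0*, 10-1*, 100-*, 101-*, 11-1*, 110-*
[col 2] --00, -0-0, -01-, 0--0, 1--1, 1-0-, 10--
Prime implicants: --00, -0-0, -01-, 0--0, 1--1, 1-0-, 10--
PI chart (minterm → PIs covering it):
  0 | --00,-0-0,0--0
  2 | -0-0,-01-,0--0
  3 | -01-  (sole → essential)
  4 | --00,0--0
  8 | --00,-0-0,1-0-,10--
  9 | 1--1,1-0-,10--
  11 | -01-,1--1,10--
  12 | --00,1-0-
  13 | 1--1,1-0-
  15 | 1--1  (sole → essential)
Essential prime implicants: -01-, 1--1

NO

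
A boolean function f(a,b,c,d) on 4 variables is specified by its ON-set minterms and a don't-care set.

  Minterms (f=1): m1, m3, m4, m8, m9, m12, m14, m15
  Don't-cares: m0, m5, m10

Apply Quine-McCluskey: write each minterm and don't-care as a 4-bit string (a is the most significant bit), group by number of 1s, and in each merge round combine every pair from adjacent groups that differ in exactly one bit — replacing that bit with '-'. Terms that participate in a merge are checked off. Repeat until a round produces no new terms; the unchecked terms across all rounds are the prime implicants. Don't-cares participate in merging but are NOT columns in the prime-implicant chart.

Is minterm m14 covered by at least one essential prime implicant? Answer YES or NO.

size-2^0 implicants → 0000(✓)  0001(✓)  0011(✓)  0100(✓)  0101(✓)  1000(✓)  1001(✓)  1010(✓)  1100(✓)  1110(✓)  1111(✓)
size-2^1 implicants → -000(✓)  -001(✓)  -100(✓)  0-00(✓)  0-01(✓)  00-1  000-(✓)  010-(✓)  1-00(✓)  1-10(✓)  10-0(✓)  100-(✓)  11-0(✓)  111-
size-2^2 implicants → --00  -00-  0-0-  1--0
Unchecked terms (primes): --00, -00-, 0-0-, 00-1, 1--0, 111-
Minterm coverage:
  m1 ⊆ -00-,0-0-,00-1
  m3 ⊆ 00-1 [E]
  m4 ⊆ --00,0-0-
  m8 ⊆ --00,-00-,1--0
  m9 ⊆ -00- [E]
  m12 ⊆ --00,1--0
  m14 ⊆ 1--0,111-
  m15 ⊆ 111- [E]
E = {-00-, 00-1, 111-}

YES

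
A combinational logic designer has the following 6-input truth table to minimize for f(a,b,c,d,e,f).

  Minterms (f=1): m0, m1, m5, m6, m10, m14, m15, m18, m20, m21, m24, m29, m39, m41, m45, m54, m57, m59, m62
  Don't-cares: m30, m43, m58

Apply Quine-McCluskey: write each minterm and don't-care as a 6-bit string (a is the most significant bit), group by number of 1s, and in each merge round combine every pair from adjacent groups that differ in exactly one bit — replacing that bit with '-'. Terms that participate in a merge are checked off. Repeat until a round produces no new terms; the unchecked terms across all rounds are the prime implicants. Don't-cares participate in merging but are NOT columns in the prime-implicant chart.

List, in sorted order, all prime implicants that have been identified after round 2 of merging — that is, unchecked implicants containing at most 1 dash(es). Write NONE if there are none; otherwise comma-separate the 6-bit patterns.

Round 0: 000000✓ 000001✓ 000101✓ 000110✓ 001010✓ 001110✓ 001111✓ 010010 010100✓ 010101✓ 011000 011101✓ 011110✓ 100111 101001✓ 101011✓ 101101✓ 110110✓ 111001✓ 111010✓ 111011✓ 111110✓
Round 1: -11110 0-0101 0-1110 00-110 000-01 00000- 001-10 00111- 01-101 01010- 1-1001✓ 1-1011✓ 101-01 1010-1✓ 11-110 111-10 1110-1✓ 11101-
Round 2: 1-10-1
PIs = {-11110, 0-0101, 0-1110, 00-110, 000-01, 00000-, 001-10, 00111-, 01-101, 010010, 01010-, 011000, 1-10-1, 100111, 101-01, 11-110, 111-10, 11101-}

-11110, 0-0101, 0-1110, 00-110, 000-01, 00000-, 001-10, 00111-, 01-101, 010010, 01010-, 011000, 100111, 101-01, 11-110, 111-10, 11101-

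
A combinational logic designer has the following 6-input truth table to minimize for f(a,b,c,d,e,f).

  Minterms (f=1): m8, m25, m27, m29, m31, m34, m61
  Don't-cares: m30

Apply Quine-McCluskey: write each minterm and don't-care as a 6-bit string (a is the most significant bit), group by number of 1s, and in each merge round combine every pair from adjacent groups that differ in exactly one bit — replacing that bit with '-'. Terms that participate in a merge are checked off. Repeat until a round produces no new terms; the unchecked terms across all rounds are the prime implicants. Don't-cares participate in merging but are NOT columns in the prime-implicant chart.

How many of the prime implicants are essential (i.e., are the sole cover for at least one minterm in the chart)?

[col 0] 001000, 011001*, 011011*, 011101*, 011110*, 011111*, 100010, 111101*
[col 1] -11101, 011-01*, 011-11*, 0110-1*, 0111-1*, 01111-
[col 2] 011--1
Prime implicants: -11101, 001000, 011--1, 01111-, 100010
PI chart (minterm → PIs covering it):
  8 | 001000  (sole → essential)
  25 | 011--1  (sole → essential)
  27 | 011--1  (sole → essential)
  29 | -11101,011--1
  31 | 011--1,01111-
  34 | 100010  (sole → essential)
  61 | -11101  (sole → essential)
Essential prime implicants: -11101, 001000, 011--1, 100010

4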